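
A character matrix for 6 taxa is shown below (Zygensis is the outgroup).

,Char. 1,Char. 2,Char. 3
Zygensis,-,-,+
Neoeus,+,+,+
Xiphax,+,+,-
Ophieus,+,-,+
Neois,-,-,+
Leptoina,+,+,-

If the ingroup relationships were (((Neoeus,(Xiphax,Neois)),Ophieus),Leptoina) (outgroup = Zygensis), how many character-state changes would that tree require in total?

7

Map each character onto (((Neoeus,(Xiphax,Neois)),Ophieus),Leptoina) (rooted by Zygensis) and count the minimum state changes it requires (Fitch parsimony):
Char. 1: 2; Char. 2: 3; Char. 3: 2.
Total tree length = 7.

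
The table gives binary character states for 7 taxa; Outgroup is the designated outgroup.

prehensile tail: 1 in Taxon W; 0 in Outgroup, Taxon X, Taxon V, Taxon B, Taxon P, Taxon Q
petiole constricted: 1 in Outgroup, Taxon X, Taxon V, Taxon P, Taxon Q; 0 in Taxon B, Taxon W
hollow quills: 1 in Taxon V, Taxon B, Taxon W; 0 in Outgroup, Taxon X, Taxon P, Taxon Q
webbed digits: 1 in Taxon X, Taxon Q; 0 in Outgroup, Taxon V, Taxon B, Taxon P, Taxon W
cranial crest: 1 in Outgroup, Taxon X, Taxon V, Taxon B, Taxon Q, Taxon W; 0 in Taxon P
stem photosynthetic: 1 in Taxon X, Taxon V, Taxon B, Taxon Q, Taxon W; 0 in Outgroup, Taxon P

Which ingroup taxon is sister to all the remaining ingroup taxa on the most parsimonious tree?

Taxon P

Character polarity is set by the outgroup: the derived state is whichever differs from the outgroup's state, so for petiole constricted, cranial crest the derived state is '0', and for the remaining characters it is '1'.
prehensile tail: derived state '1' in Taxon W only — an autapomorphy, so it tells us nothing about relationships among taxa.
petiole constricted: derived state '0' in Taxon B and Taxon W only — synapomorphy for {Taxon B, Taxon W}.
hollow quills: derived state '1' in Taxon B, Taxon V, and Taxon W only — synapomorphy for {Taxon B, Taxon V, Taxon W}.
webbed digits (derived state '1') is shared by Taxon Q and Taxon X — a synapomorphy uniting that clade.
cranial crest: derived state '0' in Taxon P only — an autapomorphy, so it tells us nothing about relationships among taxa.
stem photosynthetic (derived state '1') is shared by Taxon B, Taxon Q, Taxon V, Taxon W, and Taxon X — a synapomorphy uniting that clade.
Most parsimonious ingroup topology: (((Taxon X,Taxon Q),(Taxon V,(Taxon B,Taxon W))),Taxon P).
Taxon P is sister to the clade containing all other ingroup taxa, so it is the earliest-diverging (most basal) ingroup lineage.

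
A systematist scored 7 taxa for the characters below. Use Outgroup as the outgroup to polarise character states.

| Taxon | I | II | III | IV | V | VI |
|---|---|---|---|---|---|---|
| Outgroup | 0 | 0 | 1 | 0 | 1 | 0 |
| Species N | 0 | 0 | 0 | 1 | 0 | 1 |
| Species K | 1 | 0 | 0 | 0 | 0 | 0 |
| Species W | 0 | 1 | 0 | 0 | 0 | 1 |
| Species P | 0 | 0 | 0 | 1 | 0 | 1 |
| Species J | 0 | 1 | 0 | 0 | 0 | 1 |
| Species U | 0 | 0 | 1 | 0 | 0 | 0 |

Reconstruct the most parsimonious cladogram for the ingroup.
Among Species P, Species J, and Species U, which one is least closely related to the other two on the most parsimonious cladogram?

Species U

Character polarity is set by the outgroup: the derived state is whichever differs from the outgroup's state, so for III, V the derived state is '0', and for the remaining characters it is '1'.
I (derived state '1') is unique to Species K (autapomorphy; uninformative for grouping).
II: derived state '1' in Species J and Species W only — synapomorphy for {Species J, Species W}.
III: derived state '0' in Species J, Species K, Species N, Species P, and Species W only — synapomorphy for {Species J, Species K, Species N, Species P, Species W}.
Only Species N and Species P show the derived state '1' for IV, supporting them as a clade.
V (derived state '0') is shared by all ingroup taxa — unites the whole ingroup.
Only Species J, Species N, Species P, and Species W show the derived state '1' for VI, supporting them as a clade.
Most parsimonious ingroup topology: ((((Species N,Species P),(Species W,Species J)),Species K),Species U).
Species P and Species J share a more recent common ancestor with each other than either does with Species U, so Species U is the least closely related of the three.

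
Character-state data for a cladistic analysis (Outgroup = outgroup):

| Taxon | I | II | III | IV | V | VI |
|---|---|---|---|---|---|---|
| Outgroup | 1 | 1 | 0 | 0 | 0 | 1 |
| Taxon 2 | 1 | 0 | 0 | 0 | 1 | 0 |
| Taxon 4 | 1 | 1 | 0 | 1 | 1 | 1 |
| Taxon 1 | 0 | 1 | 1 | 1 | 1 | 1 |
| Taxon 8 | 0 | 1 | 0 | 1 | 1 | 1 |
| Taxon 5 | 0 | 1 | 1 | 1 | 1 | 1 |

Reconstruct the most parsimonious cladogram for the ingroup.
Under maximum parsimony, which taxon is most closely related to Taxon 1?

Taxon 5

Character polarity is set by the outgroup: the derived state is whichever differs from the outgroup's state, so for I, II, VI the derived state is '0', and for the remaining characters it is '1'.
I (derived state '0') is shared by Taxon 1, Taxon 5, and Taxon 8 — a synapomorphy uniting that clade.
II (derived state '0') is unique to Taxon 2 (autapomorphy; uninformative for grouping).
III (derived state '1') is shared by Taxon 1 and Taxon 5 — a synapomorphy uniting that clade.
IV: derived state '1' in Taxon 1, Taxon 4, Taxon 5, and Taxon 8 only — synapomorphy for {Taxon 1, Taxon 4, Taxon 5, Taxon 8}.
All ingroup taxa share the derived state '1' for V; it defines the ingroup but does not resolve relationships within it.
VI (derived state '0') is unique to Taxon 2 (autapomorphy; uninformative for grouping).
Most parsimonious ingroup topology: (Taxon 2,(Taxon 4,((Taxon 1,Taxon 5),Taxon 8))).
Taxon 1 and Taxon 5 form a cherry on this tree, so they are sister taxa.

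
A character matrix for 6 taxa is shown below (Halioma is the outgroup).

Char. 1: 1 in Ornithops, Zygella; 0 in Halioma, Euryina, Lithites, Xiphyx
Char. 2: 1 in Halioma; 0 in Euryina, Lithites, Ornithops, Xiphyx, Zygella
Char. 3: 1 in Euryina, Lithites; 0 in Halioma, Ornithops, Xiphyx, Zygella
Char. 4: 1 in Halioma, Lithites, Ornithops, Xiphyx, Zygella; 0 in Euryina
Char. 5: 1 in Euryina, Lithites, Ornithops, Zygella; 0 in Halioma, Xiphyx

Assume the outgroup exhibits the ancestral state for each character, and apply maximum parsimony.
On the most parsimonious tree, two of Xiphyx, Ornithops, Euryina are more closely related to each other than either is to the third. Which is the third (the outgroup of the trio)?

Character polarity is set by the outgroup: the derived state is whichever differs from the outgroup's state, so for Char. 2, Char. 4 the derived state is '0', and for the remaining characters it is '1'.
Only Ornithops and Zygella show the derived state '1' for Char. 1, supporting them as a clade.
Char. 2 (derived state '0') is shared by all ingroup taxa — unites the whole ingroup.
Only Euryina and Lithites show the derived state '1' for Char. 3, supporting them as a clade.
Char. 4: derived state '0' in Euryina only — an autapomorphy, so it tells us nothing about relationships among taxa.
Char. 5 (derived state '1') is shared by Euryina, Lithites, Ornithops, and Zygella — a synapomorphy uniting that clade.
Most parsimonious ingroup topology: (((Euryina,Lithites),(Ornithops,Zygella)),Xiphyx).
Ornithops and Euryina share a more recent common ancestor with each other than either does with Xiphyx, so Xiphyx is the least closely related of the three.

Xiphyx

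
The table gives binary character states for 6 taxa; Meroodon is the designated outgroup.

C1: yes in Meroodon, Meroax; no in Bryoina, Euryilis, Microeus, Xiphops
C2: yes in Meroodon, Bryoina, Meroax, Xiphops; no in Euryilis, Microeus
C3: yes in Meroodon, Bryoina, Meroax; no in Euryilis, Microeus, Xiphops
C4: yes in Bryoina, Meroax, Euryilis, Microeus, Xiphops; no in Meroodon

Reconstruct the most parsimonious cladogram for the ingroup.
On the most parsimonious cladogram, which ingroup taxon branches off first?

Meroax

Character polarity is set by the outgroup: the derived state is whichever differs from the outgroup's state, so for C1, C2, C3 the derived state is 'no', and for the remaining characters it is 'yes'.
C1: derived state 'no' in Bryoina, Euryilis, Microeus, and Xiphops only — synapomorphy for {Bryoina, Euryilis, Microeus, Xiphops}.
C2: derived state 'no' in Euryilis and Microeus only — synapomorphy for {Euryilis, Microeus}.
C3 (derived state 'no') is shared by Euryilis, Microeus, and Xiphops — a synapomorphy uniting that clade.
C4 (derived state 'yes') is shared by all ingroup taxa — unites the whole ingroup.
Most parsimonious ingroup topology: ((Bryoina,((Euryilis,Microeus),Xiphops)),Meroax).
Meroax is sister to the clade containing all other ingroup taxa, so it is the earliest-diverging (most basal) ingroup lineage.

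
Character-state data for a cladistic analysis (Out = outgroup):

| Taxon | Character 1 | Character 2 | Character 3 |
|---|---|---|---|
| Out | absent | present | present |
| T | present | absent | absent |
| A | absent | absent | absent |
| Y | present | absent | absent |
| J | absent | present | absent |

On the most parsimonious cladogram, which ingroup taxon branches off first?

Character polarity is set by the outgroup: the derived state is whichever differs from the outgroup's state, so for Character 2, Character 3 the derived state is 'absent', and for the remaining characters it is 'present'.
Only T and Y show the derived state 'present' for Character 1, supporting them as a clade.
Character 2 (derived state 'absent') is shared by A, T, and Y — a synapomorphy uniting that clade.
Character 3 (derived state 'absent') is shared by all ingroup taxa — unites the whole ingroup.
Most parsimonious ingroup topology: (((T,Y),A),J).
J is sister to the clade containing all other ingroup taxa, so it is the earliest-diverging (most basal) ingroup lineage.

J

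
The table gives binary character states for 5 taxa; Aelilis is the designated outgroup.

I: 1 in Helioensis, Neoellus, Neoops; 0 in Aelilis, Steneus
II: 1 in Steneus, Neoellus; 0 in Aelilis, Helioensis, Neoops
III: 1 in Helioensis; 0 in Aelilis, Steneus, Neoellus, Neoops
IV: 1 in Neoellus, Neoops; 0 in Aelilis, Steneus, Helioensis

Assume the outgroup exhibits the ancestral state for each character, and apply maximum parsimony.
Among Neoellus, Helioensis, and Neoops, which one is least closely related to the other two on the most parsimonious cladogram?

Helioensis

The outgroup has state '0' for every character, so '1' is the derived state throughout.
I: derived state '1' in Helioensis, Neoellus, and Neoops only — synapomorphy for {Helioensis, Neoellus, Neoops}.
II (state '1') occurs in Neoellus and Steneus but conflicts with the nesting implied by the other characters — most parsimoniously interpreted as homoplasy.
III (derived state '1') is unique to Helioensis (autapomorphy; uninformative for grouping).
IV: derived state '1' in Neoellus and Neoops only — synapomorphy for {Neoellus, Neoops}.
Most parsimonious ingroup topology: (Steneus,((Neoellus,Neoops),Helioensis)).
Neoops and Neoellus share a more recent common ancestor with each other than either does with Helioensis, so Helioensis is the least closely related of the three.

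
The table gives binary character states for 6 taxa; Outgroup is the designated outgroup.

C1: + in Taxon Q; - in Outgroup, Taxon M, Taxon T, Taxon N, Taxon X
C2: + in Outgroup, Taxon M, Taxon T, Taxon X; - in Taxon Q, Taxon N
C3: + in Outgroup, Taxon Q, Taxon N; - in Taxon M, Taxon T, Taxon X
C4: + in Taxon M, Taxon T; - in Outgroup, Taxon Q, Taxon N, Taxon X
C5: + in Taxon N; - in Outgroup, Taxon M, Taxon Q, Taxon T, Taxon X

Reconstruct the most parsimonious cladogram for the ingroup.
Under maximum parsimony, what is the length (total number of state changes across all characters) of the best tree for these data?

5

Character polarity is set by the outgroup: the derived state is whichever differs from the outgroup's state, so for C2, C3 the derived state is '-', and for the remaining characters it is '+'.
C1 (derived state '+') is unique to Taxon Q (autapomorphy; uninformative for grouping).
C2 (derived state '-') is shared by Taxon N and Taxon Q — a synapomorphy uniting that clade.
Only Taxon M, Taxon T, and Taxon X show the derived state '-' for C3, supporting them as a clade.
C4 (derived state '+') is shared by Taxon M and Taxon T — a synapomorphy uniting that clade.
C5: derived state '+' in Taxon N only — an autapomorphy, so it tells us nothing about relationships among taxa.
Most parsimonious ingroup topology: (((Taxon M,Taxon T),Taxon X),(Taxon Q,Taxon N)).
Changes per character on this tree: C1: 1; C2: 1; C3: 1; C4: 1; C5: 1.
Total = 5.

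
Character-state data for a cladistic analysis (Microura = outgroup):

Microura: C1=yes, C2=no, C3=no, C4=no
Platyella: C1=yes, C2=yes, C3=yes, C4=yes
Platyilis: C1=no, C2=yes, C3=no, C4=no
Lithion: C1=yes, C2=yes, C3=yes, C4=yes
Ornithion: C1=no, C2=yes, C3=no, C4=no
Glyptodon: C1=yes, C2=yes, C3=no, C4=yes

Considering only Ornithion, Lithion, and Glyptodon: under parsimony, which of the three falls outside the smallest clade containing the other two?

Ornithion

Character polarity is set by the outgroup: the derived state is whichever differs from the outgroup's state, so for C1 the derived state is 'no', and for the remaining characters it is 'yes'.
Only Ornithion and Platyilis show the derived state 'no' for C1, supporting them as a clade.
C2 (derived state 'yes') is shared by all ingroup taxa — unites the whole ingroup.
Only Lithion and Platyella show the derived state 'yes' for C3, supporting them as a clade.
Only Glyptodon, Lithion, and Platyella show the derived state 'yes' for C4, supporting them as a clade.
Most parsimonious ingroup topology: (((Platyella,Lithion),Glyptodon),(Platyilis,Ornithion)).
Lithion and Glyptodon share a more recent common ancestor with each other than either does with Ornithion, so Ornithion is the least closely related of the three.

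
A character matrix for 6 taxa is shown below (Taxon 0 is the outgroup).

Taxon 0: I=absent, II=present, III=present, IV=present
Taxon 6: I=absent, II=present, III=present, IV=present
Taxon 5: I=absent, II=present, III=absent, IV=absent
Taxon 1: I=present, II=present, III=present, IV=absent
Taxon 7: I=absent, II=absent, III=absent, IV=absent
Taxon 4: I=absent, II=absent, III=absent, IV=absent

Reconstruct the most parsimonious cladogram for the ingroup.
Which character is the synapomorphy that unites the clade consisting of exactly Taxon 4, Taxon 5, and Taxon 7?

Character polarity is set by the outgroup: the derived state is whichever differs from the outgroup's state, so for II, III, IV the derived state is 'absent', and for the remaining characters it is 'present'.
I (derived state 'present') is unique to Taxon 1 (autapomorphy; uninformative for grouping).
Only Taxon 4 and Taxon 7 show the derived state 'absent' for II, supporting them as a clade.
III (derived state 'absent') is shared by Taxon 4, Taxon 5, and Taxon 7 — a synapomorphy uniting that clade.
Only Taxon 1, Taxon 4, Taxon 5, and Taxon 7 show the derived state 'absent' for IV, supporting them as a clade.
Most parsimonious ingroup topology: (Taxon 6,((Taxon 5,(Taxon 7,Taxon 4)),Taxon 1)).
The clade {Taxon 4, Taxon 5, Taxon 7} is supported by III: its derived state 'absent' occurs in exactly those taxa and in no other taxon (including the outgroup).

III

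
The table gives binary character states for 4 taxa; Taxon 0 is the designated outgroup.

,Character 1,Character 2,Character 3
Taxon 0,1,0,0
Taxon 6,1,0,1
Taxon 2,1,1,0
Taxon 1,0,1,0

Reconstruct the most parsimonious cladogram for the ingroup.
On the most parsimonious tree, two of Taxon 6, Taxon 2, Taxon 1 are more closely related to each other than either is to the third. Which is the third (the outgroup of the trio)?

Character polarity is set by the outgroup: the derived state is whichever differs from the outgroup's state, so for Character 1 the derived state is '0', and for the remaining characters it is '1'.
Character 1: derived state '0' in Taxon 1 only — an autapomorphy, so it tells us nothing about relationships among taxa.
Character 2: derived state '1' in Taxon 1 and Taxon 2 only — synapomorphy for {Taxon 1, Taxon 2}.
Character 3: derived state '1' in Taxon 6 only — an autapomorphy, so it tells us nothing about relationships among taxa.
Most parsimonious ingroup topology: (Taxon 6,(Taxon 2,Taxon 1)).
Taxon 1 and Taxon 2 share a more recent common ancestor with each other than either does with Taxon 6, so Taxon 6 is the least closely related of the three.

Taxon 6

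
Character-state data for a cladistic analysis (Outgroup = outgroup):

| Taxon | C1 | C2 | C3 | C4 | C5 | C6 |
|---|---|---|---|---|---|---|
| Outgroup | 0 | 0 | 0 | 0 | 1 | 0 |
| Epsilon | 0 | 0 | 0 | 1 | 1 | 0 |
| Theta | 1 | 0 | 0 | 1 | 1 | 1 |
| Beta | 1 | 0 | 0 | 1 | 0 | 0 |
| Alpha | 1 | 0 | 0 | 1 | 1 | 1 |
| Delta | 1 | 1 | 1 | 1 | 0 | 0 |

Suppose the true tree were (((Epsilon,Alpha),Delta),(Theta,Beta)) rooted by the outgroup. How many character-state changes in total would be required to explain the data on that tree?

9

Map each character onto (((Epsilon,Alpha),Delta),(Theta,Beta)) (rooted by Outgroup) and count the minimum state changes it requires (Fitch parsimony):
C1: 2; C2: 1; C3: 1; C4: 1; C5: 2; C6: 2.
Total tree length = 9.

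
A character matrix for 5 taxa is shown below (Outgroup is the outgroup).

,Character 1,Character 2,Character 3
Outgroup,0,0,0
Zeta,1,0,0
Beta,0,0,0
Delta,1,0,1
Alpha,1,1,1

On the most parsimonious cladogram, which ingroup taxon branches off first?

Beta

The outgroup has state '0' for every character, so '1' is the derived state throughout.
Only Alpha, Delta, and Zeta show the derived state '1' for Character 1, supporting them as a clade.
Character 2: derived state '1' in Alpha only — an autapomorphy, so it tells us nothing about relationships among taxa.
Character 3 (derived state '1') is shared by Alpha and Delta — a synapomorphy uniting that clade.
Most parsimonious ingroup topology: ((Zeta,(Delta,Alpha)),Beta).
Beta is sister to the clade containing all other ingroup taxa, so it is the earliest-diverging (most basal) ingroup lineage.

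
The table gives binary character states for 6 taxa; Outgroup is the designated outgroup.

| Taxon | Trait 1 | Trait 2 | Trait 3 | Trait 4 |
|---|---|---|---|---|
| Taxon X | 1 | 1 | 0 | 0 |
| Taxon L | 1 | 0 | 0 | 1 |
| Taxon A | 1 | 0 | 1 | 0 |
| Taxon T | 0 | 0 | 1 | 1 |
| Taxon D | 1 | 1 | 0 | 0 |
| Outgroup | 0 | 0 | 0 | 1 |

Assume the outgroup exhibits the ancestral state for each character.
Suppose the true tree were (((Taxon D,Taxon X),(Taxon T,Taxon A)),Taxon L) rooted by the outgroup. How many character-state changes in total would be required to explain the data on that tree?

6

Map each character onto (((Taxon D,Taxon X),(Taxon T,Taxon A)),Taxon L) (rooted by Outgroup) and count the minimum state changes it requires (Fitch parsimony):
Trait 1: 2; Trait 2: 1; Trait 3: 1; Trait 4: 2.
Total tree length = 6.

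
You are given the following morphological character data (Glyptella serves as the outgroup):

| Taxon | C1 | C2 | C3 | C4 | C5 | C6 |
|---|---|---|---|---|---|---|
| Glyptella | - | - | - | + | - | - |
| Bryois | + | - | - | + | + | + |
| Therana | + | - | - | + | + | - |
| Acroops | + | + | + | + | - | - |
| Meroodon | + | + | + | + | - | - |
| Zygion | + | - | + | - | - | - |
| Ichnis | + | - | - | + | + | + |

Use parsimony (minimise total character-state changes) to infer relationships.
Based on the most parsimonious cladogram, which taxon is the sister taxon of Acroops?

Meroodon

Character polarity is set by the outgroup: the derived state is whichever differs from the outgroup's state, so for C4 the derived state is '-', and for the remaining characters it is '+'.
All ingroup taxa share the derived state '+' for C1; it defines the ingroup but does not resolve relationships within it.
C2: derived state '+' in Acroops and Meroodon only — synapomorphy for {Acroops, Meroodon}.
C3: derived state '+' in Acroops, Meroodon, and Zygion only — synapomorphy for {Acroops, Meroodon, Zygion}.
C4 (derived state '-') is unique to Zygion (autapomorphy; uninformative for grouping).
C5: derived state '+' in Bryois, Ichnis, and Therana only — synapomorphy for {Bryois, Ichnis, Therana}.
C6 (derived state '+') is shared by Bryois and Ichnis — a synapomorphy uniting that clade.
Most parsimonious ingroup topology: (((Bryois,Ichnis),Therana),((Acroops,Meroodon),Zygion)).
Acroops and Meroodon form a cherry on this tree, so they are sister taxa.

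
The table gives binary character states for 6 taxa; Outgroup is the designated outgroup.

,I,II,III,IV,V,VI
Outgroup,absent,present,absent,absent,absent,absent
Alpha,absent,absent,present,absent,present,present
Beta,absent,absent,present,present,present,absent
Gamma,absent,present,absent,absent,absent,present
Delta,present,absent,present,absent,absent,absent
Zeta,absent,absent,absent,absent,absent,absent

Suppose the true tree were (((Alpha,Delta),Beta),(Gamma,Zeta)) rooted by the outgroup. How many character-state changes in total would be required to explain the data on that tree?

9

Map each character onto (((Alpha,Delta),Beta),(Gamma,Zeta)) (rooted by Outgroup) and count the minimum state changes it requires (Fitch parsimony):
I: 1; II: 2; III: 1; IV: 1; V: 2; VI: 2.
Total tree length = 9.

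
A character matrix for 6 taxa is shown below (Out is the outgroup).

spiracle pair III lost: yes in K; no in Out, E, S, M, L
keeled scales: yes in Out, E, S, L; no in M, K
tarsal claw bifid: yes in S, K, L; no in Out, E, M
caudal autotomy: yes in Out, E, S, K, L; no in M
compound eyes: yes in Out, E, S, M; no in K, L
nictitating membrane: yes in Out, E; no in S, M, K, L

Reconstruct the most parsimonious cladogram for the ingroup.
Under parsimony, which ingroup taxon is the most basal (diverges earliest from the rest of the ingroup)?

E

Character polarity is set by the outgroup: the derived state is whichever differs from the outgroup's state, so for keeled scales, caudal autotomy, compound eyes, nictitating membrane the derived state is 'no', and for the remaining characters it is 'yes'.
spiracle pair III lost (derived state 'yes') is unique to K (autapomorphy; uninformative for grouping).
keeled scales (state 'no') occurs in K and M but conflicts with the nesting implied by the other characters — most parsimoniously interpreted as homoplasy.
Only K, L, and S show the derived state 'yes' for tarsal claw bifid, supporting them as a clade.
caudal autotomy: derived state 'no' in M only — an autapomorphy, so it tells us nothing about relationships among taxa.
compound eyes (derived state 'no') is shared by K and L — a synapomorphy uniting that clade.
nictitating membrane: derived state 'no' in K, L, M, and S only — synapomorphy for {K, L, M, S}.
Most parsimonious ingroup topology: (E,((S,(K,L)),M)).
E is sister to the clade containing all other ingroup taxa, so it is the earliest-diverging (most basal) ingroup lineage.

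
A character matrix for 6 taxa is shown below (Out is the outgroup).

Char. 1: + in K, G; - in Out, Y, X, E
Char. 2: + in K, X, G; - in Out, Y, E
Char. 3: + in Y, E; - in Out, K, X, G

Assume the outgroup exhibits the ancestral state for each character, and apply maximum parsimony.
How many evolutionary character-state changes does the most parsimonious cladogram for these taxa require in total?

The outgroup has state '-' for every character, so '+' is the derived state throughout.
Char. 1 (derived state '+') is shared by G and K — a synapomorphy uniting that clade.
Char. 2: derived state '+' in G, K, and X only — synapomorphy for {G, K, X}.
Char. 3 (derived state '+') is shared by E and Y — a synapomorphy uniting that clade.
Most parsimonious ingroup topology: (((K,G),X),(Y,E)).
Changes per character on this tree: Char. 1: 1; Char. 2: 1; Char. 3: 1.
Total = 3.

3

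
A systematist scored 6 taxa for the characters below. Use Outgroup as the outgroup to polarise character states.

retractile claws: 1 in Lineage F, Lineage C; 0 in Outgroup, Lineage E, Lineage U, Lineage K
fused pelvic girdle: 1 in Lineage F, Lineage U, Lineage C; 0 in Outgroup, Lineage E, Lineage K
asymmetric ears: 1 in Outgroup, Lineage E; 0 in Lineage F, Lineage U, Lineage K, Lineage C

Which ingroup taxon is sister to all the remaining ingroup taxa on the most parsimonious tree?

Lineage E

Character polarity is set by the outgroup: the derived state is whichever differs from the outgroup's state, so for asymmetric ears the derived state is '0', and for the remaining characters it is '1'.
Only Lineage C and Lineage F show the derived state '1' for retractile claws, supporting them as a clade.
fused pelvic girdle: derived state '1' in Lineage C, Lineage F, and Lineage U only — synapomorphy for {Lineage C, Lineage F, Lineage U}.
Only Lineage C, Lineage F, Lineage K, and Lineage U show the derived state '0' for asymmetric ears, supporting them as a clade.
Most parsimonious ingroup topology: (Lineage E,(((Lineage F,Lineage C),Lineage U),Lineage K)).
Lineage E is sister to the clade containing all other ingroup taxa, so it is the earliest-diverging (most basal) ingroup lineage.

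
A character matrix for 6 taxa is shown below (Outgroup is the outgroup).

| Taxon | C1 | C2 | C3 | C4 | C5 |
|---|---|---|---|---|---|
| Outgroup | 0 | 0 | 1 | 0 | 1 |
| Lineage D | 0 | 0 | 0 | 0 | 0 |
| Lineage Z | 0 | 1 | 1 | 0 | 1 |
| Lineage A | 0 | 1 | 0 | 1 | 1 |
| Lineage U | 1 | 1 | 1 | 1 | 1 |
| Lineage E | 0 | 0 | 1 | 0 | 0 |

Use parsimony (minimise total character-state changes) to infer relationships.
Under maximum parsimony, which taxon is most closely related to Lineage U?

Lineage A

Character polarity is set by the outgroup: the derived state is whichever differs from the outgroup's state, so for C3, C5 the derived state is '0', and for the remaining characters it is '1'.
C1 (derived state '1') is unique to Lineage U (autapomorphy; uninformative for grouping).
C2: derived state '1' in Lineage A, Lineage U, and Lineage Z only — synapomorphy for {Lineage A, Lineage U, Lineage Z}.
C3 (state '0') occurs in Lineage A and Lineage D but conflicts with the nesting implied by the other characters — most parsimoniously interpreted as homoplasy.
Only Lineage A and Lineage U show the derived state '1' for C4, supporting them as a clade.
C5 (derived state '0') is shared by Lineage D and Lineage E — a synapomorphy uniting that clade.
Most parsimonious ingroup topology: ((Lineage D,Lineage E),(Lineage Z,(Lineage A,Lineage U))).
Lineage U and Lineage A form a cherry on this tree, so they are sister taxa.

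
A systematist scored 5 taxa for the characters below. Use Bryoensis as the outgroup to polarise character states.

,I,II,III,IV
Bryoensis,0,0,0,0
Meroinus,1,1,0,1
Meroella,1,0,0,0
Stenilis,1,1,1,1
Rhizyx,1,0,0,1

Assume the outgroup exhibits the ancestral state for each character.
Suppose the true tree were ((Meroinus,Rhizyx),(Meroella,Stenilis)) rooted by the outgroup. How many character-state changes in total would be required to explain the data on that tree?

6

Map each character onto ((Meroinus,Rhizyx),(Meroella,Stenilis)) (rooted by Bryoensis) and count the minimum state changes it requires (Fitch parsimony):
I: 1; II: 2; III: 1; IV: 2.
Total tree length = 6.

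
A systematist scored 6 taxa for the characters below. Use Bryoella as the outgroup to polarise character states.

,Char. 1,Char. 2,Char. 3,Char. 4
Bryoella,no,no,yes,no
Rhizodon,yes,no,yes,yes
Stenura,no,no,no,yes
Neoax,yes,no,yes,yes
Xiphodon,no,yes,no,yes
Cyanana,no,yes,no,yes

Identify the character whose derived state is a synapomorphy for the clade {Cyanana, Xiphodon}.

Character polarity is set by the outgroup: the derived state is whichever differs from the outgroup's state, so for Char. 3 the derived state is 'no', and for the remaining characters it is 'yes'.
Char. 1 (derived state 'yes') is shared by Neoax and Rhizodon — a synapomorphy uniting that clade.
Char. 2 (derived state 'yes') is shared by Cyanana and Xiphodon — a synapomorphy uniting that clade.
Only Cyanana, Stenura, and Xiphodon show the derived state 'no' for Char. 3, supporting them as a clade.
Char. 4 (derived state 'yes') is shared by all ingroup taxa — unites the whole ingroup.
Most parsimonious ingroup topology: ((Rhizodon,Neoax),(Stenura,(Xiphodon,Cyanana))).
The clade {Cyanana, Xiphodon} is supported by Char. 2: its derived state 'yes' occurs in exactly those taxa and in no other taxon (including the outgroup).

Char. 2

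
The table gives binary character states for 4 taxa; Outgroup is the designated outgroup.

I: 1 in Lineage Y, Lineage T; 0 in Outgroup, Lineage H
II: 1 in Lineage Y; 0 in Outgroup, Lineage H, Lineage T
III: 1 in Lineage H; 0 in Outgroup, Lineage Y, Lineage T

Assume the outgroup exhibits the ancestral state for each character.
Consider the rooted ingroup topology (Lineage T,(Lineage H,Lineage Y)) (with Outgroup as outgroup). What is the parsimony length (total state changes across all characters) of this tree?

Map each character onto (Lineage T,(Lineage H,Lineage Y)) (rooted by Outgroup) and count the minimum state changes it requires (Fitch parsimony):
I: 2; II: 1; III: 1.
Total tree length = 4.

4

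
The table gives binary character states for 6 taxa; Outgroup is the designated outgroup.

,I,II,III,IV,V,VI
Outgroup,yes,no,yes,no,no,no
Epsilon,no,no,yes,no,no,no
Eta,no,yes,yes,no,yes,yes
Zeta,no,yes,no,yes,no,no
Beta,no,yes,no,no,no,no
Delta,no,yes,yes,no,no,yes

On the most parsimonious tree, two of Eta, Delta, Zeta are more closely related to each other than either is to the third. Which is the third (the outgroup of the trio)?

Character polarity is set by the outgroup: the derived state is whichever differs from the outgroup's state, so for I, III the derived state is 'no', and for the remaining characters it is 'yes'.
I (derived state 'no') is shared by all ingroup taxa — unites the whole ingroup.
II: derived state 'yes' in Beta, Delta, Eta, and Zeta only — synapomorphy for {Beta, Delta, Eta, Zeta}.
III (derived state 'no') is shared by Beta and Zeta — a synapomorphy uniting that clade.
IV: derived state 'yes' in Zeta only — an autapomorphy, so it tells us nothing about relationships among taxa.
V: derived state 'yes' in Eta only — an autapomorphy, so it tells us nothing about relationships among taxa.
VI (derived state 'yes') is shared by Delta and Eta — a synapomorphy uniting that clade.
Most parsimonious ingroup topology: (Epsilon,((Eta,Delta),(Zeta,Beta))).
Delta and Eta share a more recent common ancestor with each other than either does with Zeta, so Zeta is the least closely related of the three.

Zeta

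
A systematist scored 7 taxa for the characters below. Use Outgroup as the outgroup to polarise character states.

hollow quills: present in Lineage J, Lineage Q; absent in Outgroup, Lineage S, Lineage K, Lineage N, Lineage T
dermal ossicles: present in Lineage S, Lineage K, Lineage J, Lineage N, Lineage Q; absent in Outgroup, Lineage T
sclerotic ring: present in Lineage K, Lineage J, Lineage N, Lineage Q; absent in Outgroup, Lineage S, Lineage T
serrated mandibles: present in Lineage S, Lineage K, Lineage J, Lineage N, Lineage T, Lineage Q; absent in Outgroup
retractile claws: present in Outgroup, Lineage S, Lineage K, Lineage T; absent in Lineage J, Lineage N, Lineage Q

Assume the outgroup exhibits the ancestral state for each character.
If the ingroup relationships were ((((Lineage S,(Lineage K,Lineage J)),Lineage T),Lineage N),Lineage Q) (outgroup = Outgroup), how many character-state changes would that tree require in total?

Map each character onto ((((Lineage S,(Lineage K,Lineage J)),Lineage T),Lineage N),Lineage Q) (rooted by Outgroup) and count the minimum state changes it requires (Fitch parsimony):
hollow quills: 2; dermal ossicles: 2; sclerotic ring: 3; serrated mandibles: 1; retractile claws: 3.
Total tree length = 11.

11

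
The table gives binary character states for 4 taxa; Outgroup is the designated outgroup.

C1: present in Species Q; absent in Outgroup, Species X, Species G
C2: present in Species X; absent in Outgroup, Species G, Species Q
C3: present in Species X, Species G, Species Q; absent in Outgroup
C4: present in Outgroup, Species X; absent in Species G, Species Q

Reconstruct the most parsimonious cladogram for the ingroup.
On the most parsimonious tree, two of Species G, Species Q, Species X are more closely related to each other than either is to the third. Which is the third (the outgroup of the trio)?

Species X

Character polarity is set by the outgroup: the derived state is whichever differs from the outgroup's state, so for C4 the derived state is 'absent', and for the remaining characters it is 'present'.
C1: derived state 'present' in Species Q only — an autapomorphy, so it tells us nothing about relationships among taxa.
C2 (derived state 'present') is unique to Species X (autapomorphy; uninformative for grouping).
All ingroup taxa share the derived state 'present' for C3; it defines the ingroup but does not resolve relationships within it.
C4 (derived state 'absent') is shared by Species G and Species Q — a synapomorphy uniting that clade.
Most parsimonious ingroup topology: (Species X,(Species G,Species Q)).
Species Q and Species G share a more recent common ancestor with each other than either does with Species X, so Species X is the least closely related of the three.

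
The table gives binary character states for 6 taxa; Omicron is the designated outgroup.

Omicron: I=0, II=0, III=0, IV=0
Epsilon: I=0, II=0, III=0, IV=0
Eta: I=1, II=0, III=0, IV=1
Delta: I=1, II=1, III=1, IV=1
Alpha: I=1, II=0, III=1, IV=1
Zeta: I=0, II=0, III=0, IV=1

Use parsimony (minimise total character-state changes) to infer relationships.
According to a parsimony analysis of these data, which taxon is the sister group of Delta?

The outgroup has state '0' for every character, so '1' is the derived state throughout.
I: derived state '1' in Alpha, Delta, and Eta only — synapomorphy for {Alpha, Delta, Eta}.
II: derived state '1' in Delta only — an autapomorphy, so it tells us nothing about relationships among taxa.
III: derived state '1' in Alpha and Delta only — synapomorphy for {Alpha, Delta}.
Only Alpha, Delta, Eta, and Zeta show the derived state '1' for IV, supporting them as a clade.
Most parsimonious ingroup topology: (Epsilon,((Eta,(Delta,Alpha)),Zeta)).
Delta and Alpha form a cherry on this tree, so they are sister taxa.

Alpha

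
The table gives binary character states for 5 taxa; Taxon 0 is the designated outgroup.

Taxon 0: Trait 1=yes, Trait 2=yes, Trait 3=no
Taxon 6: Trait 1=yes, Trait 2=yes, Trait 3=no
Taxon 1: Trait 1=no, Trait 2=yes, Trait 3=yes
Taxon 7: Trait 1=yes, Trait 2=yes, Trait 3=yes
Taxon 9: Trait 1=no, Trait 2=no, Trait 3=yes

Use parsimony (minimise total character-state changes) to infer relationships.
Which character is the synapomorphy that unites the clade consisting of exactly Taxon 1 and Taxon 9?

Character polarity is set by the outgroup: the derived state is whichever differs from the outgroup's state, so for Trait 1, Trait 2 the derived state is 'no', and for the remaining characters it is 'yes'.
Trait 1 (derived state 'no') is shared by Taxon 1 and Taxon 9 — a synapomorphy uniting that clade.
Trait 2: derived state 'no' in Taxon 9 only — an autapomorphy, so it tells us nothing about relationships among taxa.
Trait 3 (derived state 'yes') is shared by Taxon 1, Taxon 7, and Taxon 9 — a synapomorphy uniting that clade.
Most parsimonious ingroup topology: (Taxon 6,((Taxon 1,Taxon 9),Taxon 7)).
The clade {Taxon 1, Taxon 9} is supported by Trait 1: its derived state 'no' occurs in exactly those taxa and in no other taxon (including the outgroup).

Trait 1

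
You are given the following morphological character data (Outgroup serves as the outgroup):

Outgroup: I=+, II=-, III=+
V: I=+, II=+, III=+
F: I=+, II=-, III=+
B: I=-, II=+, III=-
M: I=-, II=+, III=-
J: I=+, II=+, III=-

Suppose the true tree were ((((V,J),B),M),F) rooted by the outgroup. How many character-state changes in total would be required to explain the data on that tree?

5

Map each character onto ((((V,J),B),M),F) (rooted by Outgroup) and count the minimum state changes it requires (Fitch parsimony):
I: 2; II: 1; III: 2.
Total tree length = 5.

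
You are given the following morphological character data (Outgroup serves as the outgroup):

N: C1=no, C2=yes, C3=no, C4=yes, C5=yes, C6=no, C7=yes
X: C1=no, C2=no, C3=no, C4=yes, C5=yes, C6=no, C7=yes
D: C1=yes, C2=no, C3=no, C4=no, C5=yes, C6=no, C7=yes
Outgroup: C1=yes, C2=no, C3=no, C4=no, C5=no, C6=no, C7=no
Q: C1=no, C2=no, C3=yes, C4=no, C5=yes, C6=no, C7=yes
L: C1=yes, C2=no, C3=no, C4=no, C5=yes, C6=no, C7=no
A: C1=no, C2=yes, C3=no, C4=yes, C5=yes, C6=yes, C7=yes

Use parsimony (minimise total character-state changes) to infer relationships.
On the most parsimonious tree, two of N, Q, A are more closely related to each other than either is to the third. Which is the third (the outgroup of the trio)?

Q

Character polarity is set by the outgroup: the derived state is whichever differs from the outgroup's state, so for C1 the derived state is 'no', and for the remaining characters it is 'yes'.
Only A, N, Q, and X show the derived state 'no' for C1, supporting them as a clade.
C2: derived state 'yes' in A and N only — synapomorphy for {A, N}.
C3: derived state 'yes' in Q only — an autapomorphy, so it tells us nothing about relationships among taxa.
C4: derived state 'yes' in A, N, and X only — synapomorphy for {A, N, X}.
C5 (derived state 'yes') is shared by all ingroup taxa — unites the whole ingroup.
C6 (derived state 'yes') is unique to A (autapomorphy; uninformative for grouping).
Only A, D, N, Q, and X show the derived state 'yes' for C7, supporting them as a clade.
Most parsimonious ingroup topology: (((((A,N),X),Q),D),L).
N and A share a more recent common ancestor with each other than either does with Q, so Q is the least closely related of the three.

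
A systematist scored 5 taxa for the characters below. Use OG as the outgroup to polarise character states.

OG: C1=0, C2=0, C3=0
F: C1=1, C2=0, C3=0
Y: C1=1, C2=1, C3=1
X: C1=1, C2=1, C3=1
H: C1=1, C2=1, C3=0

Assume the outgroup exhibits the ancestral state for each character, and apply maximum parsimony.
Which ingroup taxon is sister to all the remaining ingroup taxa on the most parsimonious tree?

The outgroup has state '0' for every character, so '1' is the derived state throughout.
All ingroup taxa share the derived state '1' for C1; it defines the ingroup but does not resolve relationships within it.
Only H, X, and Y show the derived state '1' for C2, supporting them as a clade.
C3: derived state '1' in X and Y only — synapomorphy for {X, Y}.
Most parsimonious ingroup topology: (F,((Y,X),H)).
F is sister to the clade containing all other ingroup taxa, so it is the earliest-diverging (most basal) ingroup lineage.

F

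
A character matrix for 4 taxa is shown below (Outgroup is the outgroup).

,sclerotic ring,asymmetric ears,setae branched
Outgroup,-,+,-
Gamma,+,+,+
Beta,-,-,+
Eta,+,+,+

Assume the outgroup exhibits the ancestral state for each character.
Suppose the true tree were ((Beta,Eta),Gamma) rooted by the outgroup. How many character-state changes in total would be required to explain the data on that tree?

Map each character onto ((Beta,Eta),Gamma) (rooted by Outgroup) and count the minimum state changes it requires (Fitch parsimony):
sclerotic ring: 2; asymmetric ears: 1; setae branched: 1.
Total tree length = 4.

4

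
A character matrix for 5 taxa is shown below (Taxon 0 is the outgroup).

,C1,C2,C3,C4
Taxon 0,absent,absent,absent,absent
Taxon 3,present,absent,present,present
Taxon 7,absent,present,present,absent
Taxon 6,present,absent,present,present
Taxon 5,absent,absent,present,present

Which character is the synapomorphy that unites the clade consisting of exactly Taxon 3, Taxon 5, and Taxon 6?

The outgroup has state 'absent' for every character, so 'present' is the derived state throughout.
Only Taxon 3 and Taxon 6 show the derived state 'present' for C1, supporting them as a clade.
C2 (derived state 'present') is unique to Taxon 7 (autapomorphy; uninformative for grouping).
All ingroup taxa share the derived state 'present' for C3; it defines the ingroup but does not resolve relationships within it.
C4 (derived state 'present') is shared by Taxon 3, Taxon 5, and Taxon 6 — a synapomorphy uniting that clade.
Most parsimonious ingroup topology: (((Taxon 3,Taxon 6),Taxon 5),Taxon 7).
The clade {Taxon 3, Taxon 5, Taxon 6} is supported by C4: its derived state 'present' occurs in exactly those taxa and in no other taxon (including the outgroup).

C4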